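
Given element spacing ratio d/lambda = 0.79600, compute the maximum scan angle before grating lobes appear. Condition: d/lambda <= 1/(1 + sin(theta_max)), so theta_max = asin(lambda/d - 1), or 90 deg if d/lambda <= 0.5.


lambda/d - 1 = 1/0.79600 - 1 = 0.2562814
theta_max = asin(0.2562814) = 14.85 deg

14.85 deg


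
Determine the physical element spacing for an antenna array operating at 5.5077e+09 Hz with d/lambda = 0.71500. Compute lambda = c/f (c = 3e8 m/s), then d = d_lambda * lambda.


lambda = c / f = 3.0000e+08 / 5.5077e+09 = 0.05446920 m
d = 0.71500 * 0.05446920 = 0.03895 m

0.03895 m


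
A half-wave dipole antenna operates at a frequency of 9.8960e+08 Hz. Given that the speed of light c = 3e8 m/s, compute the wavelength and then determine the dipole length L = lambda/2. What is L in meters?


lambda = c / f = 3.0000e+08 / 9.8960e+08 = 0.3031528 m
L = lambda / 2 = 0.3031528 / 2 = 0.1516 m

0.1516 m


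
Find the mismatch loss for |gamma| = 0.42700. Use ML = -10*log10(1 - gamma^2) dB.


ML = -10 * log10(1 - 0.42700^2) = -10 * log10(0.817671) = 0.8742 dB

0.8742 dB


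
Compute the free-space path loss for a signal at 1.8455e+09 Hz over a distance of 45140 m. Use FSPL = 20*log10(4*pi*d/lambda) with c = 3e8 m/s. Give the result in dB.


lambda = c / f = 3.0000e+08 / 1.8455e+09 = 0.1625576 m
FSPL = 20 * log10(4*pi*45140/0.1625576) = 130.9 dB

130.9 dB


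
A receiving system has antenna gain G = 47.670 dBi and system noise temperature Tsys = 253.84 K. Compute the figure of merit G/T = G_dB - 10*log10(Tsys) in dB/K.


G/T = 47.670 - 10*log10(253.84) = 47.670 - 24.04560 = 23.62 dB/K

23.62 dB/K


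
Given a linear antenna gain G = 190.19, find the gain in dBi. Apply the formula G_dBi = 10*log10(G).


G_dBi = 10 * log10(190.19) = 22.79 dBi

22.79 dBi


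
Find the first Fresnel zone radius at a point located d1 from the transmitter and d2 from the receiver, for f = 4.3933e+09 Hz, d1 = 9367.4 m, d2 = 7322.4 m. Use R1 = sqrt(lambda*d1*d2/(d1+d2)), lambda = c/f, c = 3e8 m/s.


lambda = c / f = 3.0000e+08 / 4.3933e+09 = 0.06828580 m
R1 = sqrt(0.06828580 * 9367.4 * 7322.4 / (9367.4 + 7322.4)) = 16.75 m

16.75 m


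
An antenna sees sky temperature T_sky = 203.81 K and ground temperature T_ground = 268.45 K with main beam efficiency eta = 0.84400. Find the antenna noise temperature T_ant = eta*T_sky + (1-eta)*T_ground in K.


T_ant = 0.84400 * 203.81 + (1 - 0.84400) * 268.45 = 213.9 K

213.9 K


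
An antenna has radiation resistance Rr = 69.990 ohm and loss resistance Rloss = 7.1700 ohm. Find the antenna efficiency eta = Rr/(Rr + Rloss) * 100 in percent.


eta = 69.990 / (69.990 + 7.1700) * 100 = 90.71%

90.71%


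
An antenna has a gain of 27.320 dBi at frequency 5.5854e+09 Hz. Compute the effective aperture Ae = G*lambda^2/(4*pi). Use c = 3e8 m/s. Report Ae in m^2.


lambda = c / f = 3.0000e+08 / 5.5854e+09 = 0.05371146 m
G_linear = 10^(27.320/10) = 539.5106
Ae = G_linear * lambda^2 / (4*pi) = 539.5106 * 0.05371146^2 / (4*pi) = 0.1239 m^2

0.1239 m^2


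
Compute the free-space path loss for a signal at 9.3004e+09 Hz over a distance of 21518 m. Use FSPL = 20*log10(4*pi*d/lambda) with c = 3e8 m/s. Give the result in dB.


lambda = c / f = 3.0000e+08 / 9.3004e+09 = 0.03225668 m
FSPL = 20 * log10(4*pi*21518/0.03225668) = 138.5 dB

138.5 dB


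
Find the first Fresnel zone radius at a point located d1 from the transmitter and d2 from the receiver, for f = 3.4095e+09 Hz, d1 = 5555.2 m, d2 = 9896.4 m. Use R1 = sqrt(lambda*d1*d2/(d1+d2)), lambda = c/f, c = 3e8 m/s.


lambda = c / f = 3.0000e+08 / 3.4095e+09 = 0.08798944 m
R1 = sqrt(0.08798944 * 5555.2 * 9896.4 / (5555.2 + 9896.4)) = 17.69 m

17.69 m


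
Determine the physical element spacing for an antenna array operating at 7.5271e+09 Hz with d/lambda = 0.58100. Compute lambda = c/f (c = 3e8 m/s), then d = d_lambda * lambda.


lambda = c / f = 3.0000e+08 / 7.5271e+09 = 0.03985599 m
d = 0.58100 * 0.03985599 = 0.02316 m

0.02316 m


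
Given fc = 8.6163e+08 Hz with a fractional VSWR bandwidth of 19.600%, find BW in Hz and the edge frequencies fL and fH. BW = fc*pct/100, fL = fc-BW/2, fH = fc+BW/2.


BW = 8.6163e+08 * 19.600/100 = 1.688795e+08 Hz
fL = 8.6163e+08 - 1.688795e+08/2 = 7.772e+08 Hz
fH = 8.6163e+08 + 1.688795e+08/2 = 9.461e+08 Hz

BW=1.689e+08 Hz, fL=7.772e+08 Hz, fH=9.461e+08 Hz


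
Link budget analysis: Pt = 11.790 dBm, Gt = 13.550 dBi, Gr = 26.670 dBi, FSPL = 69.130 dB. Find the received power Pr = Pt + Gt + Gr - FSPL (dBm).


Pr = 11.790 + 13.550 + 26.670 - 69.130 = -17.12 dBm

-17.12 dBm


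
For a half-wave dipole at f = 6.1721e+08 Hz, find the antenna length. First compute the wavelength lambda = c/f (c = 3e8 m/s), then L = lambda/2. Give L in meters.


lambda = c / f = 3.0000e+08 / 6.1721e+08 = 0.4860582 m
L = lambda / 2 = 0.4860582 / 2 = 0.2430 m

0.2430 m


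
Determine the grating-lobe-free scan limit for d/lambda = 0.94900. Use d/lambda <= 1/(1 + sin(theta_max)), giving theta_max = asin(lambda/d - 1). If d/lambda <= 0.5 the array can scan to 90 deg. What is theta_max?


lambda/d - 1 = 1/0.94900 - 1 = 0.05374078
theta_max = asin(0.05374078) = 3.081 deg

3.081 deg


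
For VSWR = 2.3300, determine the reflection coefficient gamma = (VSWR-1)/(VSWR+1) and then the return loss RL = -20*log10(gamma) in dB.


gamma = (2.3300 - 1) / (2.3300 + 1) = 0.3993994
RL = -20 * log10(0.3993994) = 7.972 dB

7.972 dB


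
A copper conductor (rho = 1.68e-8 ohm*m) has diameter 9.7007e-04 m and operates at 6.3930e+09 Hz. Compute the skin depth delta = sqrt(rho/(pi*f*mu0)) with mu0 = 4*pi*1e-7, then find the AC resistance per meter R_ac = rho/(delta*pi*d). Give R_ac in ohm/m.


delta = sqrt(1.68e-8 / (pi * 6.3930e+09 * 4*pi*1e-7)) = 8.158727e-07 m
R_ac = 1.68e-8 / (8.158727e-07 * pi * 9.7007e-04) = 6.757 ohm/m

6.757 ohm/m


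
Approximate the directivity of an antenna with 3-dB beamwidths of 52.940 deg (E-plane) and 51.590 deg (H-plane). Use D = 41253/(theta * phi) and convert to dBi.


D_linear = 41253 / (52.940 * 51.590) = 15.10449
D_dBi = 10 * log10(15.10449) = 11.79 dBi

11.79 dBi


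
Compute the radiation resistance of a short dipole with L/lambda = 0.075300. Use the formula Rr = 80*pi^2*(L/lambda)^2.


Rr = 80 * pi^2 * (0.075300)^2 = 80 * 9.869604 * 5.670090e-03 = 4.477 ohm

4.477 ohm


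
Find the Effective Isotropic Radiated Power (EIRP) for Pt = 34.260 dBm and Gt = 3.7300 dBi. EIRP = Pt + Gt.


EIRP = Pt + Gt = 34.260 + 3.7300 = 37.99 dBm

37.99 dBm


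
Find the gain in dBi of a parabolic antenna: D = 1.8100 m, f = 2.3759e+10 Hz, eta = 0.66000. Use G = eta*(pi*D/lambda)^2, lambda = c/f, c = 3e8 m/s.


lambda = c / f = 3.0000e+08 / 2.3759e+10 = 0.01262679 m
G_linear = 0.66000 * (pi * 1.8100 / 0.01262679)^2 = 133848.9
G_dBi = 10 * log10(133848.9) = 51.27 dBi

51.27 dBi


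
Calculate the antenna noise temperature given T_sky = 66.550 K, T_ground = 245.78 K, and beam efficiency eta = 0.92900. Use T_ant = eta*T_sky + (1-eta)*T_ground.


T_ant = 0.92900 * 66.550 + (1 - 0.92900) * 245.78 = 79.28 K

79.28 K


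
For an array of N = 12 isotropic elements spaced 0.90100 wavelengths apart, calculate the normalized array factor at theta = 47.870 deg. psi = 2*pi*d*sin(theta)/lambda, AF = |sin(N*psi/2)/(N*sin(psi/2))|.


psi = 2*pi*0.90100*sin(47.870 deg) = 4.198449 rad
AF = |sin(12*4.198449/2) / (12*sin(4.198449/2))| = 5.589e-03

5.589e-03


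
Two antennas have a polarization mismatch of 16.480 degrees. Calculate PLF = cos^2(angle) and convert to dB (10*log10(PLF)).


PLF_linear = cos^2(16.480 deg) = 0.9195253
PLF_dB = 10 * log10(0.9195253) = -0.3644 dB

-0.3644 dB


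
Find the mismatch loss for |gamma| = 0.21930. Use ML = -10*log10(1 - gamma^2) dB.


ML = -10 * log10(1 - 0.21930^2) = -10 * log10(0.95190751) = 0.2141 dB

0.2141 dB


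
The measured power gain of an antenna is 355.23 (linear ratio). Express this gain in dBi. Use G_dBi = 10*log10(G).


G_dBi = 10 * log10(355.23) = 25.51 dBi

25.51 dBi


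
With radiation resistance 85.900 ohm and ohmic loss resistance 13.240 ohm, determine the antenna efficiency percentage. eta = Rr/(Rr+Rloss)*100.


eta = 85.900 / (85.900 + 13.240) * 100 = 86.65%

86.65%


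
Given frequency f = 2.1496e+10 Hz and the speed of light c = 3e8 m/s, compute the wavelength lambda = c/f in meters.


lambda = c / f = 3.0000e+08 / 2.1496e+10 = 0.01396 m

0.01396 m


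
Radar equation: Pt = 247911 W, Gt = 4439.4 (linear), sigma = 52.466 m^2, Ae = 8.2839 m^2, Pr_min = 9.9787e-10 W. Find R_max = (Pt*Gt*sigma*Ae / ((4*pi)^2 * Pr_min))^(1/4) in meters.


R^4 = 247911*4439.4*52.466*8.2839 / ((4*pi)^2 * 9.9787e-10) = 3.035563e+18
R_max = 3.035563e+18^0.25 = 41741 m

41741 m


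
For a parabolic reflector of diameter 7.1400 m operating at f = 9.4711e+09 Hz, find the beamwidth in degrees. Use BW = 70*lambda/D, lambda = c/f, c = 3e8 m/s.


lambda = c / f = 3.0000e+08 / 9.4711e+09 = 0.03167531 m
BW = 70 * 0.03167531 / 7.1400 = 0.3105 deg

0.3105 deg


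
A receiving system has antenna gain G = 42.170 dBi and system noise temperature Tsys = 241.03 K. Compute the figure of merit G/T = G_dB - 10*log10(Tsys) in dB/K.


G/T = 42.170 - 10*log10(241.03) = 42.170 - 23.82071 = 18.35 dB/K

18.35 dB/K


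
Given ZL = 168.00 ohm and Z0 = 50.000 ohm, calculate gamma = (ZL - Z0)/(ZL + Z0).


gamma = (168.00 - 50.000) / (168.00 + 50.000) = 0.5413

0.5413


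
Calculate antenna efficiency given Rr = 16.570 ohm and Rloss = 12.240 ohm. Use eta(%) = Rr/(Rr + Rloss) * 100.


eta = 16.570 / (16.570 + 12.240) * 100 = 57.51%

57.51%


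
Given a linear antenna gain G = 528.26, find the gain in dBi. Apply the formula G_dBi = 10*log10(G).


G_dBi = 10 * log10(528.26) = 27.23 dBi

27.23 dBi


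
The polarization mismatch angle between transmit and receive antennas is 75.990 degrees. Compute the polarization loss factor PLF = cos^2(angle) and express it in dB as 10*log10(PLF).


PLF_linear = cos^2(75.990 deg) = 0.05860817
PLF_dB = 10 * log10(0.05860817) = -12.32 dB

-12.32 dB


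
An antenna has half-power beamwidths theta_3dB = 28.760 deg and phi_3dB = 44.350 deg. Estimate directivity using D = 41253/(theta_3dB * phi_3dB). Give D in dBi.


D_linear = 41253 / (28.760 * 44.350) = 32.34246
D_dBi = 10 * log10(32.34246) = 15.10 dBi

15.10 dBi


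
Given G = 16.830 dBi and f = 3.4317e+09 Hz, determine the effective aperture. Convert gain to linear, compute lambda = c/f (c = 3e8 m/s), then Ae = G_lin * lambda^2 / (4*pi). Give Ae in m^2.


lambda = c / f = 3.0000e+08 / 3.4317e+09 = 0.08742023 m
G_linear = 10^(16.830/10) = 48.19478
Ae = G_linear * lambda^2 / (4*pi) = 48.19478 * 0.08742023^2 / (4*pi) = 0.02931 m^2

0.02931 m^2


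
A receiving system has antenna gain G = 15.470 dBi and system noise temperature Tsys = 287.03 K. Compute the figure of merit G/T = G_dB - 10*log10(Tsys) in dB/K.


G/T = 15.470 - 10*log10(287.03) = 15.470 - 24.57927 = -9.109 dB/K

-9.109 dB/K


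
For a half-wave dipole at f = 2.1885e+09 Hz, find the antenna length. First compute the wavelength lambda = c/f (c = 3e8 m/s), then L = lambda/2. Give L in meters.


lambda = c / f = 3.0000e+08 / 2.1885e+09 = 0.1370802 m
L = lambda / 2 = 0.1370802 / 2 = 0.06854 m

0.06854 m


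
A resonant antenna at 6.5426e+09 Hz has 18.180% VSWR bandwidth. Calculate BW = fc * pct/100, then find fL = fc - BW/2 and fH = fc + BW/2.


BW = 6.5426e+09 * 18.180/100 = 1.189445e+09 Hz
fL = 6.5426e+09 - 1.189445e+09/2 = 5.948e+09 Hz
fH = 6.5426e+09 + 1.189445e+09/2 = 7.137e+09 Hz

BW=1.189e+09 Hz, fL=5.948e+09 Hz, fH=7.137e+09 Hz


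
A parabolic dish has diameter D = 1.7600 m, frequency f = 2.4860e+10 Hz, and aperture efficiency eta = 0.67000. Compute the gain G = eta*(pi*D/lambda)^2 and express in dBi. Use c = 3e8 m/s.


lambda = c / f = 3.0000e+08 / 2.4860e+10 = 0.01206758 m
G_linear = 0.67000 * (pi * 1.7600 / 0.01206758)^2 = 140656.4
G_dBi = 10 * log10(140656.4) = 51.48 dBi

51.48 dBi


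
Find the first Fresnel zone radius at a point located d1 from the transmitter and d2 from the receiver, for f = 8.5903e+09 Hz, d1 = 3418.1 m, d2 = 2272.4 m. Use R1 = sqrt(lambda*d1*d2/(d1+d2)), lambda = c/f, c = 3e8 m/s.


lambda = c / f = 3.0000e+08 / 8.5903e+09 = 0.03492311 m
R1 = sqrt(0.03492311 * 3418.1 * 2272.4 / (3418.1 + 2272.4)) = 6.904 m

6.904 m


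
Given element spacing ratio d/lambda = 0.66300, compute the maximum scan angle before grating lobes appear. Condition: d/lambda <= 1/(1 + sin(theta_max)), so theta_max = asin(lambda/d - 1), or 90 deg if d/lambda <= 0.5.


lambda/d - 1 = 1/0.66300 - 1 = 0.5082956
theta_max = asin(0.5082956) = 30.55 deg

30.55 deg


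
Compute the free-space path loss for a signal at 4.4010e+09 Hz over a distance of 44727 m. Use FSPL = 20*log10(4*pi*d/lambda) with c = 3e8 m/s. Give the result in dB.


lambda = c / f = 3.0000e+08 / 4.4010e+09 = 0.06816633 m
FSPL = 20 * log10(4*pi*44727/0.06816633) = 138.3 dB

138.3 dB


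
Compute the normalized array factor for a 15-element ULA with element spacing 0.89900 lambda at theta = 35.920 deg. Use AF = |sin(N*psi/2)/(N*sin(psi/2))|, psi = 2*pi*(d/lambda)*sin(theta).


psi = 2*pi*0.89900*sin(35.920 deg) = 3.313770 rad
AF = |sin(15*3.313770/2) / (15*sin(3.313770/2))| = 0.01846

0.01846


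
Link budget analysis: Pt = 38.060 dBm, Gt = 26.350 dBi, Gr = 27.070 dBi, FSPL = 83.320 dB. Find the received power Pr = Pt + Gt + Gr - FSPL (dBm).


Pr = 38.060 + 26.350 + 27.070 - 83.320 = 8.16 dBm

8.16 dBm


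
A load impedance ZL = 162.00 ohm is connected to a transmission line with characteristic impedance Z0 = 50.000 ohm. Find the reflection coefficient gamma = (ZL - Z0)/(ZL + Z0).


gamma = (162.00 - 50.000) / (162.00 + 50.000) = 0.5283

0.5283


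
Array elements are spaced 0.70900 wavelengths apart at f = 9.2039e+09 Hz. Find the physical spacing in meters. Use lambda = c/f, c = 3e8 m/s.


lambda = c / f = 3.0000e+08 / 9.2039e+09 = 0.03259488 m
d = 0.70900 * 0.03259488 = 0.02311 m

0.02311 m


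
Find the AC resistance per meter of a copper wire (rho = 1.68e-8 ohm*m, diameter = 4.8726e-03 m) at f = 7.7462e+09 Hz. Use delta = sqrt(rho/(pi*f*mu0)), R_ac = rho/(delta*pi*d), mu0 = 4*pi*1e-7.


delta = sqrt(1.68e-8 / (pi * 7.7462e+09 * 4*pi*1e-7)) = 7.411915e-07 m
R_ac = 1.68e-8 / (7.411915e-07 * pi * 4.8726e-03) = 1.481 ohm/m

1.481 ohm/m


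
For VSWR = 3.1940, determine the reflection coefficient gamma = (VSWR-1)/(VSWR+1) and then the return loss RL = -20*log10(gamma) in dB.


gamma = (3.1940 - 1) / (3.1940 + 1) = 0.5231283
RL = -20 * log10(0.5231283) = 5.628 dB

5.628 dB


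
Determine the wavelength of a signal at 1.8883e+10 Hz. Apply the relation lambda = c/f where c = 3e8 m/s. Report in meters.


lambda = c / f = 3.0000e+08 / 1.8883e+10 = 0.01589 m

0.01589 m


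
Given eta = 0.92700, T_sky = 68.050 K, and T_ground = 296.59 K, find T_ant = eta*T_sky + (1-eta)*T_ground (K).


T_ant = 0.92700 * 68.050 + (1 - 0.92700) * 296.59 = 84.73 K

84.73 K


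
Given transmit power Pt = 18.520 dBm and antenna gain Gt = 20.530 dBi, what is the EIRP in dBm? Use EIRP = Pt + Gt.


EIRP = Pt + Gt = 18.520 + 20.530 = 39.05 dBm

39.05 dBm


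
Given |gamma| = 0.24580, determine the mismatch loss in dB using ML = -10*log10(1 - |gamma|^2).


ML = -10 * log10(1 - 0.24580^2) = -10 * log10(0.93958236) = 0.2707 dB

0.2707 dB


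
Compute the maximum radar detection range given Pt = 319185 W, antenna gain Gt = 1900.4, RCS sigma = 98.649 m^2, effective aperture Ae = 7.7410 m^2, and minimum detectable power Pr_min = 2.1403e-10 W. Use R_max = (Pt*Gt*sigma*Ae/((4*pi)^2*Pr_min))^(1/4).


R^4 = 319185*1900.4*98.649*7.7410 / ((4*pi)^2 * 2.1403e-10) = 1.370512e+19
R_max = 1.370512e+19^0.25 = 60844 m

60844 m


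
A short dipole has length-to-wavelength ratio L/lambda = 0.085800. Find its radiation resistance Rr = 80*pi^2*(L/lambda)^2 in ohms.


Rr = 80 * pi^2 * (0.085800)^2 = 80 * 9.869604 * 7.361640e-03 = 5.813 ohm

5.813 ohm


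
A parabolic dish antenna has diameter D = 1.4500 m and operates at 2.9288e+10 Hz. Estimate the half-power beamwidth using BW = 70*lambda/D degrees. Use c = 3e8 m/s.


lambda = c / f = 3.0000e+08 / 2.9288e+10 = 0.01024310 m
BW = 70 * 0.01024310 / 1.4500 = 0.4945 deg

0.4945 deg


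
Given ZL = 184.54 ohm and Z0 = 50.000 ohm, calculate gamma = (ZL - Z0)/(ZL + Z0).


gamma = (184.54 - 50.000) / (184.54 + 50.000) = 0.5736

0.5736


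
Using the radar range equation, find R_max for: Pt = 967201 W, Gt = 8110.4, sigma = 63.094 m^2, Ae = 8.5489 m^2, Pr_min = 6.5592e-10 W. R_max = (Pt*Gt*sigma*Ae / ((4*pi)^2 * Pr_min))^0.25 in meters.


R^4 = 967201*8110.4*63.094*8.5489 / ((4*pi)^2 * 6.5592e-10) = 4.084950e+19
R_max = 4.084950e+19^0.25 = 79946 m

79946 m


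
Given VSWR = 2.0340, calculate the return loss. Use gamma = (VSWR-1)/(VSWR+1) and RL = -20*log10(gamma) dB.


gamma = (2.0340 - 1) / (2.0340 + 1) = 0.3408042
RL = -20 * log10(0.3408042) = 9.350 dB

9.350 dB


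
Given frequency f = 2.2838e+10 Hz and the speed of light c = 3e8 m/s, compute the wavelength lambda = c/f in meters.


lambda = c / f = 3.0000e+08 / 2.2838e+10 = 0.01314 m

0.01314 m


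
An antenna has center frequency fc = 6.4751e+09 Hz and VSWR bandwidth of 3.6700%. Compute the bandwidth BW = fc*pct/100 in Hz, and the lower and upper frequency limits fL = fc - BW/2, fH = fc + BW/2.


BW = 6.4751e+09 * 3.6700/100 = 2.376362e+08 Hz
fL = 6.4751e+09 - 2.376362e+08/2 = 6.356e+09 Hz
fH = 6.4751e+09 + 2.376362e+08/2 = 6.594e+09 Hz

BW=2.376e+08 Hz, fL=6.356e+09 Hz, fH=6.594e+09 Hz


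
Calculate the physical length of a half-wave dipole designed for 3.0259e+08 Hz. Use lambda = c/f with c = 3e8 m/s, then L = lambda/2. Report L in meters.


lambda = c / f = 3.0000e+08 / 3.0259e+08 = 0.9914406 m
L = lambda / 2 = 0.9914406 / 2 = 0.4957 m

0.4957 m


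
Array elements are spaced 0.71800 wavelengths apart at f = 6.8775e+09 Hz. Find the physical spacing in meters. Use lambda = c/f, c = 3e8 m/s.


lambda = c / f = 3.0000e+08 / 6.8775e+09 = 0.04362050 m
d = 0.71800 * 0.04362050 = 0.03132 m

0.03132 m


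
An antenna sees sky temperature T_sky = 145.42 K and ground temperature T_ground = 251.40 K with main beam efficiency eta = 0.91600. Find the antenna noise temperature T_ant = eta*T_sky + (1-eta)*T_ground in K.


T_ant = 0.91600 * 145.42 + (1 - 0.91600) * 251.40 = 154.3 K

154.3 K


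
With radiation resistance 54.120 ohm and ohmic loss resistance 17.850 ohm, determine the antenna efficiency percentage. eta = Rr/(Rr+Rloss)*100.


eta = 54.120 / (54.120 + 17.850) * 100 = 75.20%

75.20%


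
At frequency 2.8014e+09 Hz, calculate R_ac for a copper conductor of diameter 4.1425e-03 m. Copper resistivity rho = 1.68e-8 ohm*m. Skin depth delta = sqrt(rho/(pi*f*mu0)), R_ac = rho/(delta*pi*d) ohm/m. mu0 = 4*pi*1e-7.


delta = sqrt(1.68e-8 / (pi * 2.8014e+09 * 4*pi*1e-7)) = 1.232501e-06 m
R_ac = 1.68e-8 / (1.232501e-06 * pi * 4.1425e-03) = 1.047 ohm/m

1.047 ohm/m


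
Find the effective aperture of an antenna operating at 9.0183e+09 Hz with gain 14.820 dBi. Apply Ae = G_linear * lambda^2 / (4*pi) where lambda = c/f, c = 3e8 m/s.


lambda = c / f = 3.0000e+08 / 9.0183e+09 = 0.03326569 m
G_linear = 10^(14.820/10) = 30.33891
Ae = G_linear * lambda^2 / (4*pi) = 30.33891 * 0.03326569^2 / (4*pi) = 2.672e-03 m^2

2.672e-03 m^2


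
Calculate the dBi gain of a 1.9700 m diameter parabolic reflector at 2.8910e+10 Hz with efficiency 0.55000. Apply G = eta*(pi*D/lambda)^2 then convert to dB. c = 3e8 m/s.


lambda = c / f = 3.0000e+08 / 2.8910e+10 = 0.01037703 m
G_linear = 0.55000 * (pi * 1.9700 / 0.01037703)^2 = 195636.0
G_dBi = 10 * log10(195636.0) = 52.91 dBi

52.91 dBi


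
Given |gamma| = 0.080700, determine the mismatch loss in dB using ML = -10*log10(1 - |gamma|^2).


ML = -10 * log10(1 - 0.080700^2) = -10 * log10(0.99348751) = 0.02838 dB

0.02838 dB


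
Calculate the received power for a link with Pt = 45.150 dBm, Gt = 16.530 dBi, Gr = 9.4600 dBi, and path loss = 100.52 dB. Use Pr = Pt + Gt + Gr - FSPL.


Pr = 45.150 + 16.530 + 9.4600 - 100.52 = -29.38 dBm

-29.38 dBm


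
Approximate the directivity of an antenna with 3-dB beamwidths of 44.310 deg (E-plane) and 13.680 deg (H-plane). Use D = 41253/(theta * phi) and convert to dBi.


D_linear = 41253 / (44.310 * 13.680) = 68.05620
D_dBi = 10 * log10(68.05620) = 18.33 dBi

18.33 dBi


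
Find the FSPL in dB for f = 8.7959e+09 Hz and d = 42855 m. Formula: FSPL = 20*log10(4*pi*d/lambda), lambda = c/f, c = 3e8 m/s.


lambda = c / f = 3.0000e+08 / 8.7959e+09 = 0.03410680 m
FSPL = 20 * log10(4*pi*42855/0.03410680) = 144.0 dB

144.0 dB


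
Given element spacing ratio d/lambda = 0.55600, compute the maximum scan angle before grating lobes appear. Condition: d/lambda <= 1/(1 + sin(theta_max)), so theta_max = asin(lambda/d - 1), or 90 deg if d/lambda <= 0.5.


lambda/d - 1 = 1/0.55600 - 1 = 0.7985612
theta_max = asin(0.7985612) = 52.99 deg

52.99 deg


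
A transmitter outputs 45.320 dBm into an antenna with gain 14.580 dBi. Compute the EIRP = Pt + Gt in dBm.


EIRP = Pt + Gt = 45.320 + 14.580 = 59.90 dBm

59.90 dBm


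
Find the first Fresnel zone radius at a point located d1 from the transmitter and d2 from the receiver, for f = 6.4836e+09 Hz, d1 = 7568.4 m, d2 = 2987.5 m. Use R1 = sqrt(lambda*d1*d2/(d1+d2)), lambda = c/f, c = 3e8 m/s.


lambda = c / f = 3.0000e+08 / 6.4836e+09 = 0.04627059 m
R1 = sqrt(0.04627059 * 7568.4 * 2987.5 / (7568.4 + 2987.5)) = 9.955 m

9.955 m


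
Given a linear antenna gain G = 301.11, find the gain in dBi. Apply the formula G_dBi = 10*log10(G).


G_dBi = 10 * log10(301.11) = 24.79 dBi

24.79 dBi


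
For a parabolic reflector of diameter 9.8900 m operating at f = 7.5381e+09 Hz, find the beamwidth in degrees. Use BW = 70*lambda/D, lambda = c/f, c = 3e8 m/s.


lambda = c / f = 3.0000e+08 / 7.5381e+09 = 0.03979783 m
BW = 70 * 0.03979783 / 9.8900 = 0.2817 deg

0.2817 deg


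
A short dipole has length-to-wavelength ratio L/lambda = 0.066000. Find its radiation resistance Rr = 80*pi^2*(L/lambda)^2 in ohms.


Rr = 80 * pi^2 * (0.066000)^2 = 80 * 9.869604 * 4.356000e-03 = 3.439 ohm

3.439 ohm


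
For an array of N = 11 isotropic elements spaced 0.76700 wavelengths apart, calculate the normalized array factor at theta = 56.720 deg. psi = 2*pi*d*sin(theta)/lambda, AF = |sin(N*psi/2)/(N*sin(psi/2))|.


psi = 2*pi*0.76700*sin(56.720 deg) = 4.028849 rad
AF = |sin(11*4.028849/2) / (11*sin(4.028849/2))| = 0.01678

0.01678


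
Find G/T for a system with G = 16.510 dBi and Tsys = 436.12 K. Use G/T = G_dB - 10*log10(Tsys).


G/T = 16.510 - 10*log10(436.12) = 16.510 - 26.39606 = -9.886 dB/K

-9.886 dB/K


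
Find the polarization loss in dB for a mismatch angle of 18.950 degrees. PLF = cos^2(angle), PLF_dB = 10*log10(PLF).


PLF_linear = cos^2(18.950 deg) = 0.8945420
PLF_dB = 10 * log10(0.8945420) = -0.4840 dB

-0.4840 dB


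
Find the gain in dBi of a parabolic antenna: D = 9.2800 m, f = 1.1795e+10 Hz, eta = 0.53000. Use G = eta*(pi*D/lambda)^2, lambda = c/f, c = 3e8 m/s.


lambda = c / f = 3.0000e+08 / 1.1795e+10 = 0.02543451 m
G_linear = 0.53000 * (pi * 9.2800 / 0.02543451)^2 = 696345.6
G_dBi = 10 * log10(696345.6) = 58.43 dBi

58.43 dBi


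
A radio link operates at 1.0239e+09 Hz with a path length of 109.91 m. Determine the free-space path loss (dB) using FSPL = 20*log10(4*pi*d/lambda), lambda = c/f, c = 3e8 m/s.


lambda = c / f = 3.0000e+08 / 1.0239e+09 = 0.2929974 m
FSPL = 20 * log10(4*pi*109.91/0.2929974) = 73.47 dB

73.47 dB


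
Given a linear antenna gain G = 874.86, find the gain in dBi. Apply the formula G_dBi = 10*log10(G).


G_dBi = 10 * log10(874.86) = 29.42 dBi

29.42 dBi


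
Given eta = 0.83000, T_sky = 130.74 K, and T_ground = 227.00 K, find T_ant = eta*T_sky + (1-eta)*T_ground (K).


T_ant = 0.83000 * 130.74 + (1 - 0.83000) * 227.00 = 147.1 K

147.1 K


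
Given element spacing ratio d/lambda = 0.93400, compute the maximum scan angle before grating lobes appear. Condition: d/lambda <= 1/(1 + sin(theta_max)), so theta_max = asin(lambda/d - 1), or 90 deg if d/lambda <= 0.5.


lambda/d - 1 = 1/0.93400 - 1 = 0.07066381
theta_max = asin(0.07066381) = 4.052 deg

4.052 deg


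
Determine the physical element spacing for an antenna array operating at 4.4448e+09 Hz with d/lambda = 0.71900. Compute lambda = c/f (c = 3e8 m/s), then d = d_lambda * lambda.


lambda = c / f = 3.0000e+08 / 4.4448e+09 = 0.06749460 m
d = 0.71900 * 0.06749460 = 0.04853 m

0.04853 m


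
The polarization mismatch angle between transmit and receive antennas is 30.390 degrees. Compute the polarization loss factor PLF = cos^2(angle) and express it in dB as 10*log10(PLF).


PLF_linear = cos^2(30.390 deg) = 0.7440822
PLF_dB = 10 * log10(0.7440822) = -1.284 dB

-1.284 dB


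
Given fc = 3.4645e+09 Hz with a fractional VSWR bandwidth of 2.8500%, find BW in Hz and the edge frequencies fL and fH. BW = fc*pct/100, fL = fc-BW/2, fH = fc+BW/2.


BW = 3.4645e+09 * 2.8500/100 = 9.873825e+07 Hz
fL = 3.4645e+09 - 9.873825e+07/2 = 3.415e+09 Hz
fH = 3.4645e+09 + 9.873825e+07/2 = 3.514e+09 Hz

BW=9.874e+07 Hz, fL=3.415e+09 Hz, fH=3.514e+09 Hz


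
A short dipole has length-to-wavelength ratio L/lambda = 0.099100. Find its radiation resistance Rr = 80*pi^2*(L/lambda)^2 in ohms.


Rr = 80 * pi^2 * (0.099100)^2 = 80 * 9.869604 * 9.820810e-03 = 7.754 ohm

7.754 ohm


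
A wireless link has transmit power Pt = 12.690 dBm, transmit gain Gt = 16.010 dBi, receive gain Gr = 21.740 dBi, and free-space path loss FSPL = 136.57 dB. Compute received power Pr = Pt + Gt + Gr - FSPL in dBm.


Pr = 12.690 + 16.010 + 21.740 - 136.57 = -86.13 dBm

-86.13 dBm


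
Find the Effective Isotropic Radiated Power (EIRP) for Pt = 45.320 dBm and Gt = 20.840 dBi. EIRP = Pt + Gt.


EIRP = Pt + Gt = 45.320 + 20.840 = 66.16 dBm

66.16 dBm


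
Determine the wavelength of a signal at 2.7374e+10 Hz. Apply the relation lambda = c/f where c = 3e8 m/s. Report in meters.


lambda = c / f = 3.0000e+08 / 2.7374e+10 = 0.01096 m

0.01096 m


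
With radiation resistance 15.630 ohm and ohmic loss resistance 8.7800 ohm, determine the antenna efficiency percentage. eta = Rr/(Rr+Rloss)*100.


eta = 15.630 / (15.630 + 8.7800) * 100 = 64.03%

64.03%


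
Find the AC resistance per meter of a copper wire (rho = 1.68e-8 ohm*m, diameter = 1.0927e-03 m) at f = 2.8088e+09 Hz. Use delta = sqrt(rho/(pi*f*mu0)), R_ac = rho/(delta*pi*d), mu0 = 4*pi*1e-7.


delta = sqrt(1.68e-8 / (pi * 2.8088e+09 * 4*pi*1e-7)) = 1.230876e-06 m
R_ac = 1.68e-8 / (1.230876e-06 * pi * 1.0927e-03) = 3.976 ohm/m

3.976 ohm/m


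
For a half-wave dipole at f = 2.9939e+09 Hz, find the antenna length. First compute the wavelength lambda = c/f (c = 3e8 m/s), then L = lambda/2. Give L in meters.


lambda = c / f = 3.0000e+08 / 2.9939e+09 = 0.1002037 m
L = lambda / 2 = 0.1002037 / 2 = 0.05010 m

0.05010 m


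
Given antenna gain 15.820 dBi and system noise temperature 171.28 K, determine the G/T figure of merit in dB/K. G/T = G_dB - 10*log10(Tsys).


G/T = 15.820 - 10*log10(171.28) = 15.820 - 22.33707 = -6.517 dB/K

-6.517 dB/K


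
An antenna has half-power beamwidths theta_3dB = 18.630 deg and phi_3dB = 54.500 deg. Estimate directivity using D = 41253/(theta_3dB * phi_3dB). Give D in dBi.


D_linear = 41253 / (18.630 * 54.500) = 40.62994
D_dBi = 10 * log10(40.62994) = 16.09 dBi

16.09 dBi


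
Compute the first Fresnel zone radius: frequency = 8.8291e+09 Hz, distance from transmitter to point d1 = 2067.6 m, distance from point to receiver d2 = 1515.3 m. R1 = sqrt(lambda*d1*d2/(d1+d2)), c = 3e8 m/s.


lambda = c / f = 3.0000e+08 / 8.8291e+09 = 0.03397855 m
R1 = sqrt(0.03397855 * 2067.6 * 1515.3 / (2067.6 + 1515.3)) = 5.451 m

5.451 m


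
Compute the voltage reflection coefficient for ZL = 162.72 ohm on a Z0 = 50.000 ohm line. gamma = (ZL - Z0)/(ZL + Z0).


gamma = (162.72 - 50.000) / (162.72 + 50.000) = 0.5299

0.5299


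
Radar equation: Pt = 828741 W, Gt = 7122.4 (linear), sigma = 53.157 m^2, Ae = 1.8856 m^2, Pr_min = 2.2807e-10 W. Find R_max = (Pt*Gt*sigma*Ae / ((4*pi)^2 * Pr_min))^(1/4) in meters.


R^4 = 828741*7122.4*53.157*1.8856 / ((4*pi)^2 * 2.2807e-10) = 1.642734e+19
R_max = 1.642734e+19^0.25 = 63664 m

63664 m


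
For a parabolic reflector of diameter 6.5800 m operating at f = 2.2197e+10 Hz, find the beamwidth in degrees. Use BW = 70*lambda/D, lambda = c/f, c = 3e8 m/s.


lambda = c / f = 3.0000e+08 / 2.2197e+10 = 0.01351534 m
BW = 70 * 0.01351534 / 6.5800 = 0.1438 deg

0.1438 deg


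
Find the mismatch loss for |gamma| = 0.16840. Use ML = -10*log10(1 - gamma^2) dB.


ML = -10 * log10(1 - 0.16840^2) = -10 * log10(0.97164144) = 0.1249 dB

0.1249 dB


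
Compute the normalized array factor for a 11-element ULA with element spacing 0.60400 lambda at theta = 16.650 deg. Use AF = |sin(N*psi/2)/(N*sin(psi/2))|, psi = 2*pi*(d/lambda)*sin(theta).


psi = 2*pi*0.60400*sin(16.650 deg) = 1.087373 rad
AF = |sin(11*1.087373/2) / (11*sin(1.087373/2))| = 0.05238

0.05238


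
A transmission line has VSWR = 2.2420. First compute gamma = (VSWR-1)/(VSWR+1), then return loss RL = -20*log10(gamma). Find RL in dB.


gamma = (2.2420 - 1) / (2.2420 + 1) = 0.3830969
RL = -20 * log10(0.3830969) = 8.334 dB

8.334 dB


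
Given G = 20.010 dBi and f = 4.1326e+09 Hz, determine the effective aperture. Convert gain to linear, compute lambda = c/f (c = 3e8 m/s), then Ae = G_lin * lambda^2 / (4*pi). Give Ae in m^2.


lambda = c / f = 3.0000e+08 / 4.1326e+09 = 0.07259352 m
G_linear = 10^(20.010/10) = 100.2305
Ae = G_linear * lambda^2 / (4*pi) = 100.2305 * 0.07259352^2 / (4*pi) = 0.04203 m^2

0.04203 m^2


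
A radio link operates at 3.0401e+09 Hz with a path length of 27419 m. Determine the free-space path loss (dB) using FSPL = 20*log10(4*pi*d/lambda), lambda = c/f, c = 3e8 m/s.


lambda = c / f = 3.0000e+08 / 3.0401e+09 = 0.09868096 m
FSPL = 20 * log10(4*pi*27419/0.09868096) = 130.9 dB

130.9 dB


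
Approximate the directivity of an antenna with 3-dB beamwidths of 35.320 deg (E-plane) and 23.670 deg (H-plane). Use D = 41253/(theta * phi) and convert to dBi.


D_linear = 41253 / (35.320 * 23.670) = 49.34425
D_dBi = 10 * log10(49.34425) = 16.93 dBi

16.93 dBi


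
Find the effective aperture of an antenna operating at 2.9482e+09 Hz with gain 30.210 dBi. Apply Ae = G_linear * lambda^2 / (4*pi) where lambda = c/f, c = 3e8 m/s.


lambda = c / f = 3.0000e+08 / 2.9482e+09 = 0.1017570 m
G_linear = 10^(30.210/10) = 1049.542
Ae = G_linear * lambda^2 / (4*pi) = 1049.542 * 0.1017570^2 / (4*pi) = 0.8648 m^2

0.8648 m^2


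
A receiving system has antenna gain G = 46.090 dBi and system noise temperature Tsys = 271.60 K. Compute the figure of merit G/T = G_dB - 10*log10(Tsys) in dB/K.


G/T = 46.090 - 10*log10(271.60) = 46.090 - 24.33930 = 21.75 dB/K

21.75 dB/K


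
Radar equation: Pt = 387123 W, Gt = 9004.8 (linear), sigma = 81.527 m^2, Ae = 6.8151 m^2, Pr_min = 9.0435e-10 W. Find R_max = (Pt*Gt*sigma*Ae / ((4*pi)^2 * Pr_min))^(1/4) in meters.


R^4 = 387123*9004.8*81.527*6.8151 / ((4*pi)^2 * 9.0435e-10) = 1.356252e+19
R_max = 1.356252e+19^0.25 = 60686 m

60686 m


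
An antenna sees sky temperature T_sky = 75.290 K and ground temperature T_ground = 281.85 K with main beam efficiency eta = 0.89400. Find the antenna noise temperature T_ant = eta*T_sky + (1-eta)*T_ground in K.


T_ant = 0.89400 * 75.290 + (1 - 0.89400) * 281.85 = 97.19 K

97.19 K


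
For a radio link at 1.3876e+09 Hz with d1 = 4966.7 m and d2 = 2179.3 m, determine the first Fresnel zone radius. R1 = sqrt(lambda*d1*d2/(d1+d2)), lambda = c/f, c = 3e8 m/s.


lambda = c / f = 3.0000e+08 / 1.3876e+09 = 0.2162006 m
R1 = sqrt(0.2162006 * 4966.7 * 2179.3 / (4966.7 + 2179.3)) = 18.10 m

18.10 m


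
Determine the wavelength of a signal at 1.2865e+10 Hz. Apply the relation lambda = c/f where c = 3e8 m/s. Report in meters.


lambda = c / f = 3.0000e+08 / 1.2865e+10 = 0.02332 m

0.02332 m


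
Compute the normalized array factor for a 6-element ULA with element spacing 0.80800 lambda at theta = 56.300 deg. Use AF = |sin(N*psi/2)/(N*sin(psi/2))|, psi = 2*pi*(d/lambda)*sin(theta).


psi = 2*pi*0.80800*sin(56.300 deg) = 4.223676 rad
AF = |sin(6*4.223676/2) / (6*sin(4.223676/2))| = 0.02031

0.02031


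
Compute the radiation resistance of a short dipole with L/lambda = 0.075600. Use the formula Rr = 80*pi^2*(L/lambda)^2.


Rr = 80 * pi^2 * (0.075600)^2 = 80 * 9.869604 * 5.715360e-03 = 4.513 ohm

4.513 ohm


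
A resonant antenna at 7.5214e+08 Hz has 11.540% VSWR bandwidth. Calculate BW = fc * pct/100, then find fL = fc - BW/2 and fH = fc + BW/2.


BW = 7.5214e+08 * 11.540/100 = 8.679696e+07 Hz
fL = 7.5214e+08 - 8.679696e+07/2 = 7.087e+08 Hz
fH = 7.5214e+08 + 8.679696e+07/2 = 7.955e+08 Hz

BW=8.680e+07 Hz, fL=7.087e+08 Hz, fH=7.955e+08 Hz


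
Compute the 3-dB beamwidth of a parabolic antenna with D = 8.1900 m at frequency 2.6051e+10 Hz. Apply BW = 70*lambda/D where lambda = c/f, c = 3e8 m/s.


lambda = c / f = 3.0000e+08 / 2.6051e+10 = 0.01151587 m
BW = 70 * 0.01151587 / 8.1900 = 0.09843 deg

0.09843 deg


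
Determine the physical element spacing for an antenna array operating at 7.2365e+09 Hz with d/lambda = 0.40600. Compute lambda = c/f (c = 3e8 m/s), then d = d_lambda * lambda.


lambda = c / f = 3.0000e+08 / 7.2365e+09 = 0.04145651 m
d = 0.40600 * 0.04145651 = 0.01683 m

0.01683 m


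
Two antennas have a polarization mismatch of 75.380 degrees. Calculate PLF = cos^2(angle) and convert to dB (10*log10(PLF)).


PLF_linear = cos^2(75.380 deg) = 0.06370936
PLF_dB = 10 * log10(0.06370936) = -11.96 dB

-11.96 dB


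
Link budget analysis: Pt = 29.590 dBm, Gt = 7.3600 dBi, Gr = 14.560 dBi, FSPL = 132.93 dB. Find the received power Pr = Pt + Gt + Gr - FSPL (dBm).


Pr = 29.590 + 7.3600 + 14.560 - 132.93 = -81.42 dBm

-81.42 dBm


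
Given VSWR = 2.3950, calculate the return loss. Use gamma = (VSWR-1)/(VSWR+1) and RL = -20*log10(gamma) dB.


gamma = (2.3950 - 1) / (2.3950 + 1) = 0.4108984
RL = -20 * log10(0.4108984) = 7.725 dB

7.725 dB


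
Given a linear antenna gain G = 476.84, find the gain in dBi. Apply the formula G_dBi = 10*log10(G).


G_dBi = 10 * log10(476.84) = 26.78 dBi

26.78 dBi


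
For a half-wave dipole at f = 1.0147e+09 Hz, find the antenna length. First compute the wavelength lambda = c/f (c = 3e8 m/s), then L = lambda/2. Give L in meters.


lambda = c / f = 3.0000e+08 / 1.0147e+09 = 0.2956539 m
L = lambda / 2 = 0.2956539 / 2 = 0.1478 m

0.1478 m


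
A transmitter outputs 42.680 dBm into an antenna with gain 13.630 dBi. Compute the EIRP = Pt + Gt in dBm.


EIRP = Pt + Gt = 42.680 + 13.630 = 56.31 dBm

56.31 dBm


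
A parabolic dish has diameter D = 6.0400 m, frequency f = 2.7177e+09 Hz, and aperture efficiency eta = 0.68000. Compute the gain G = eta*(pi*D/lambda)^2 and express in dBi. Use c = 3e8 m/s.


lambda = c / f = 3.0000e+08 / 2.7177e+09 = 0.1103875 m
G_linear = 0.68000 * (pi * 6.0400 / 0.1103875)^2 = 20092.91
G_dBi = 10 * log10(20092.91) = 43.03 dBi

43.03 dBi


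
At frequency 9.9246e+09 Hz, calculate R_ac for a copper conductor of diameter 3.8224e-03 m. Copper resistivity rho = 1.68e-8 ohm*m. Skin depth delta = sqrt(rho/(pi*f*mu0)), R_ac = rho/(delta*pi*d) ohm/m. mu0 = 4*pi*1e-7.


delta = sqrt(1.68e-8 / (pi * 9.9246e+09 * 4*pi*1e-7)) = 6.548145e-07 m
R_ac = 1.68e-8 / (6.548145e-07 * pi * 3.8224e-03) = 2.137 ohm/m

2.137 ohm/m


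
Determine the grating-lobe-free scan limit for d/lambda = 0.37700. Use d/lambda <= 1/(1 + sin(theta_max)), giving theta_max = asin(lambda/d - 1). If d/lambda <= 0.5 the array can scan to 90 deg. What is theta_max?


lambda/d - 1 = 1/0.37700 - 1 = 1.652520 >= 1
d/lambda <= 0.5, so the array can scan to endfire without grating lobes: theta_max = 90 deg

90 deg


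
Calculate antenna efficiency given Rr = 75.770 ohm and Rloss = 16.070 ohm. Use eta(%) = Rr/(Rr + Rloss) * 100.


eta = 75.770 / (75.770 + 16.070) * 100 = 82.50%

82.50%


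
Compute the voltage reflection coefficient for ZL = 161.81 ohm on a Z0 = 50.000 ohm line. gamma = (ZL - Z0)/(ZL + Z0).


gamma = (161.81 - 50.000) / (161.81 + 50.000) = 0.5279

0.5279


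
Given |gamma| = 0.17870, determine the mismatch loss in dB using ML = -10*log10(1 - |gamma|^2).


ML = -10 * log10(1 - 0.17870^2) = -10 * log10(0.96806631) = 0.1409 dB

0.1409 dB


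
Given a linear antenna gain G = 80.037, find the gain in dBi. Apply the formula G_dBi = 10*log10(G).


G_dBi = 10 * log10(80.037) = 19.03 dBi

19.03 dBi


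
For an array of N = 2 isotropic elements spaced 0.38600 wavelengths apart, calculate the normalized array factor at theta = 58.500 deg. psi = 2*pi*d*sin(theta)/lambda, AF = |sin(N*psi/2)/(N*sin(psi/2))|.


psi = 2*pi*0.38600*sin(58.500 deg) = 2.067916 rad
AF = |sin(2*2.067916/2) / (2*sin(2.067916/2))| = 0.5114

0.5114


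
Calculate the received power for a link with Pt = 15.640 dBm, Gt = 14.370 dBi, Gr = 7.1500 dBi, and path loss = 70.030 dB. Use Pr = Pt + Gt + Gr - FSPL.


Pr = 15.640 + 14.370 + 7.1500 - 70.030 = -32.87 dBm

-32.87 dBm


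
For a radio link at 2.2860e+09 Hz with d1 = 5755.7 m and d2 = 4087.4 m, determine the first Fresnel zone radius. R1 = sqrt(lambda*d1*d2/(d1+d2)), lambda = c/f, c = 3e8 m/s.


lambda = c / f = 3.0000e+08 / 2.2860e+09 = 0.1312336 m
R1 = sqrt(0.1312336 * 5755.7 * 4087.4 / (5755.7 + 4087.4)) = 17.71 m

17.71 m


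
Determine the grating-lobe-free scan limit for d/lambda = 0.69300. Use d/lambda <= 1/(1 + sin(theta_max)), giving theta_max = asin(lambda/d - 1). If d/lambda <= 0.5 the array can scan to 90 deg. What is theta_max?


lambda/d - 1 = 1/0.69300 - 1 = 0.4430014
theta_max = asin(0.4430014) = 26.30 deg

26.30 deg


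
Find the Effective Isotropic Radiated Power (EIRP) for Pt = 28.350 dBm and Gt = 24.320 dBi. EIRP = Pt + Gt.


EIRP = Pt + Gt = 28.350 + 24.320 = 52.67 dBm

52.67 dBm


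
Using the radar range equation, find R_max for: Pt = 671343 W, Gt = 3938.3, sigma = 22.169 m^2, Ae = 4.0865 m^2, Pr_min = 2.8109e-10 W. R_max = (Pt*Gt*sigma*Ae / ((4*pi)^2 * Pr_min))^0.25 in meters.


R^4 = 671343*3938.3*22.169*4.0865 / ((4*pi)^2 * 2.8109e-10) = 5.396171e+18
R_max = 5.396171e+18^0.25 = 48197 m

48197 m


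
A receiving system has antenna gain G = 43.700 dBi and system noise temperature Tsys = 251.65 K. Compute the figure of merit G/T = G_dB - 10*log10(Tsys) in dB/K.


G/T = 43.700 - 10*log10(251.65) = 43.700 - 24.00797 = 19.69 dB/K

19.69 dB/K


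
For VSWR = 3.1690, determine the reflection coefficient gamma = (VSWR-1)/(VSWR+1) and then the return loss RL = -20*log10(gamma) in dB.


gamma = (3.1690 - 1) / (3.1690 + 1) = 0.5202686
RL = -20 * log10(0.5202686) = 5.675 dB

5.675 dB


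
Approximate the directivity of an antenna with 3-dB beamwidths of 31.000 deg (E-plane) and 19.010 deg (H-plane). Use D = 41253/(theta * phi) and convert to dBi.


D_linear = 41253 / (31.000 * 19.010) = 70.00221
D_dBi = 10 * log10(70.00221) = 18.45 dBi

18.45 dBi


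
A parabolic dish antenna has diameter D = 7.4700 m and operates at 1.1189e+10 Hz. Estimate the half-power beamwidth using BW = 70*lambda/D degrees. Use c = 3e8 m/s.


lambda = c / f = 3.0000e+08 / 1.1189e+10 = 0.02681205 m
BW = 70 * 0.02681205 / 7.4700 = 0.2513 deg

0.2513 deg


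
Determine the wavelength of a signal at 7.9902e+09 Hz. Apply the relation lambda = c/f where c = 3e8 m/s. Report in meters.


lambda = c / f = 3.0000e+08 / 7.9902e+09 = 0.03755 m

0.03755 m


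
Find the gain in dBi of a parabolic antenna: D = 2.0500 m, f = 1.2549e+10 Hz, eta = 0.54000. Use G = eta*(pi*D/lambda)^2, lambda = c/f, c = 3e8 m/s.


lambda = c / f = 3.0000e+08 / 1.2549e+10 = 0.02390629 m
G_linear = 0.54000 * (pi * 2.0500 / 0.02390629)^2 = 39190.14
G_dBi = 10 * log10(39190.14) = 45.93 dBi

45.93 dBi
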